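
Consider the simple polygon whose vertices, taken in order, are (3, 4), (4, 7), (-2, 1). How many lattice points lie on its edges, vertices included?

The number of boundary lattice points is Σ gcd(|Δx|,|Δy|) = gcd(1,3) + gcd(6,6) + gcd(5,3) = 1+6+1 = 8.

8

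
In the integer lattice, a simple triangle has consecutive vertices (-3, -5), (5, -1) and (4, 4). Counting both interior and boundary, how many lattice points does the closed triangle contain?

26

By the shoelace formula, twice the signed area is |((-3)·(-1) − 5·(-5)) + (5·4 − 4·(-1)) + (4·(-5) − (-3)·4)| = 44, so the area is 22.
The number of boundary lattice points is Σ gcd(|Δx|,|Δy|) = gcd(8,4) + gcd(1,5) + gcd(7,9) = 4+1+1 = 6.
Pick's theorem gives I = A − B/2 + 1 = 22 − 6/2 + 1 = 20, so the closed region contains I + B = 20 + 6 = 26 lattice points.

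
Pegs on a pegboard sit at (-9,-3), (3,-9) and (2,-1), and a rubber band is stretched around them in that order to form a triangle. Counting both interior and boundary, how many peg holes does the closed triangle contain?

50

By the shoelace formula, twice the signed area is |[(-9)·(-9) − 3·(-3)] + [3·(-1) − 2·(-9)] + [2·(-3) − (-9)·(-1)]| = 90, so the area is 45.
Along each edge there are gcd(|Δx|,|Δy|)+1 lattice points, so counting each shared vertex once the boundary has gcd(12,6) + gcd(1,8) + gcd(11,2) = 6+1+1 = 8.
Pick's theorem gives I = A − B/2 + 1 = 45 − 8/2 + 1 = 42, so the closed region contains I + B = 42 + 8 = 50 lattice points.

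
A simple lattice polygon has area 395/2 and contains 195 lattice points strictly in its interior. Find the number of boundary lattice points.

Pick's theorem gives A = I + B/2 − 1, so B = 2(A − I + 1) = 2(395/2 − 195 + 1) = 7.

7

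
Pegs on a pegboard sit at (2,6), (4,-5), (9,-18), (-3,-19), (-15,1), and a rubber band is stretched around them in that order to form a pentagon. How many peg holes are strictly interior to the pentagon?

Using the shoelace formula, 2A = |(2·(-5) − 4·6) + (4·(-18) − 9·(-5)) + (9·(-19) − (-3)·(-18)) + ((-3)·1 − (-15)·(-19)) + ((-15)·6 − 2·1)| = 666, so the area is 333.
Along each edge there are gcd(|Δx|,|Δy|)+1 lattice points, so counting each shared vertex once the boundary has gcd(2,11) + gcd(5,13) + gcd(12,1) + gcd(12,20) + gcd(17,5) = 1+1+1+4+1 = 8.
Pick's theorem gives I = A − B/2 + 1 = 333 − 8/2 + 1 = 330.

330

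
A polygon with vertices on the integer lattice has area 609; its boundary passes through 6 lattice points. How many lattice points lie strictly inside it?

607

From Pick's theorem, I = A − B/2 + 1 = 609 − 6/2 + 1 = 607.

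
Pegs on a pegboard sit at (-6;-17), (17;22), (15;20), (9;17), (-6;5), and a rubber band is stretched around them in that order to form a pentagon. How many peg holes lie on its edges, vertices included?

31

Summing gcd(|Δx|,|Δy|) over the edges gives the boundary count: gcd(23,39) + gcd(2,2) + gcd(6,3) + gcd(15,12) + gcd(0,22) = 1+2+3+3+22 = 31.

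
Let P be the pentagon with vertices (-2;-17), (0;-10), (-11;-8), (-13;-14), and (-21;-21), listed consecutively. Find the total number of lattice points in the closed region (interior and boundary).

131

By the shoelace formula, twice the signed area is |((-2)·(-10) − 0·(-17)) + (0·(-8) − (-11)·(-10)) + ((-11)·(-14) − (-13)·(-8)) + ((-13)·(-21) − (-21)·(-14)) + ((-21)·(-17) − (-2)·(-21))| = 254, so the area is 127.
Summing gcd(|Δx|,|Δy|) over the edges gives the boundary count: gcd(2,7) + gcd(11,2) + gcd(2,6) + gcd(8,7) + gcd(19,4) = 1+1+2+1+1 = 6.
Pick's theorem gives I = A − B/2 + 1 = 127 − 6/2 + 1 = 125, so the closed region contains I + B = 125 + 6 = 131 lattice points.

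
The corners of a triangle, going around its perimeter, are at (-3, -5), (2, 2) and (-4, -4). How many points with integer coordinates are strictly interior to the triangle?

3

Using the shoelace formula, 2A = |((-3)·2 − 2·(-5)) + (2·(-4) − (-4)·2) + ((-4)·(-5) − (-3)·(-4))| = 12, so the area is 6.
Summing gcd(|Δx|,|Δy|) over the edges gives the boundary count: gcd(5,7) + gcd(6,6) + gcd(1,1) = 1+6+1 = 8.
By Pick's theorem A = I + B/2 − 1, so I = 6 − 8/2 + 1 = 3.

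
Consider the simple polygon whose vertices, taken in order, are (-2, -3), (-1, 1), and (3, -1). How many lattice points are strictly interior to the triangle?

The shoelace formula gives twice the area as |((-2)·1 − (-1)·(-3)) + ((-1)·(-1) − 3·1) + (3·(-3) − (-2)·(-1))| = 18, so the area is 9.
The number of boundary lattice points is Σ gcd(|Δx|,|Δy|) = gcd(1,4) + gcd(4,2) + gcd(5,2) = 1+2+1 = 4.
Pick's theorem gives I = A − B/2 + 1 = 9 − 4/2 + 1 = 8.

8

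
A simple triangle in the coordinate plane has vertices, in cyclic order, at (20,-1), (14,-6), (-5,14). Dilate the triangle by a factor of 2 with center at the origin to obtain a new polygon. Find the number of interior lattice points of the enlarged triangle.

By the shoelace formula, twice the signed area is |[20·(-6) − 14·(-1)] + [14·14 − (-5)·(-6)] + [(-5)·(-1) − 20·14]| = 215, so the area is 215/2.
Along each edge there are gcd(|Δx|,|Δy|)+1 lattice points, so counting each shared vertex once the boundary has gcd(6,5) + gcd(19,20) + gcd(25,15) = 1+1+5 = 7.
Scaling by 2 multiplies the area by 2² = 4 (so the new area is 430) and multiplies the boundary lattice-point count by 2, giving 14.
By Pick's theorem, the interior count of the dilated polygon is 430 − 14/2 + 1 = 424.

424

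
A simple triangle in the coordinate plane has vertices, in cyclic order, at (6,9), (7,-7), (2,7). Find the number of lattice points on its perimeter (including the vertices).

4

Along each edge there are gcd(|Δx|,|Δy|)+1 lattice points, so counting each shared vertex once the boundary has gcd(1,16) + gcd(5,14) + gcd(4,2) = 1+1+2 = 4.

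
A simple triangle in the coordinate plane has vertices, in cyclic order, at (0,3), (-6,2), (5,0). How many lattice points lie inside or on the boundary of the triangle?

The shoelace formula gives twice the area as |[0·2 − (-6)·3] + [(-6)·0 − 5·2] + [5·3 − 0·0]| = 23, so the area is 11.5.
Along each edge there are gcd(|Δx|,|Δy|)+1 lattice points, so counting each shared vertex once the boundary has gcd(6,1) + gcd(11,2) + gcd(5,3) = 1+1+1 = 3.
Pick's theorem gives I = A − B/2 + 1 = 11.5 − 3/2 + 1 = 11, so the closed region contains I + B = 11 + 3 = 14 lattice points.

14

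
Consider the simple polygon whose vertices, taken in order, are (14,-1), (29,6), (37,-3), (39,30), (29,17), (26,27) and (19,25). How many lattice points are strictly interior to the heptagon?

464

Using the shoelace formula, 2A = |[14·6 − 29·(-1)] + [29·(-3) − 37·6] + [37·30 − 39·(-3)] + [39·17 − 29·30] + [29·27 − 26·17] + [26·25 − 19·27] + [19·(-1) − 14·25]| = 933, so the area is 933/2.
The number of boundary lattice points is Σ gcd(|Δx|,|Δy|) = gcd(15,7) + gcd(8,9) + gcd(2,33) + gcd(10,13) + gcd(3,10) + gcd(7,2) + gcd(5,26) = 1+1+1+1+1+1+1 = 7.
By Pick's theorem A = I + B/2 − 1, so I = 933/2 − 7/2 + 1 = 464.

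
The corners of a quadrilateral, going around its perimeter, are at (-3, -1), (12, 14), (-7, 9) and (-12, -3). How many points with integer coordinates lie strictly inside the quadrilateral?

Using the shoelace formula, 2A = |((-3)·14 − 12·(-1)) + (12·9 − (-7)·14) + ((-7)·(-3) − (-12)·9) + ((-12)·(-1) − (-3)·(-3))| = 308, so the area is 154.
Summing gcd(|Δx|,|Δy|) over the edges gives the boundary count: gcd(15,15) + gcd(19,5) + gcd(5,12) + gcd(9,2) = 15+1+1+1 = 18.
By Pick's theorem A = I + B/2 − 1, so I = 154 − 18/2 + 1 = 146.

146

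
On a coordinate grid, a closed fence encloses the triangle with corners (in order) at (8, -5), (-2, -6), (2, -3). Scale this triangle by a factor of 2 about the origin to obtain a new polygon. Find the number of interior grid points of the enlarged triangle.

Using the shoelace formula, 2A = |[8·(-6) − (-2)·(-5)] + [(-2)·(-3) − 2·(-6)] + [2·(-5) − 8·(-3)]| = 26, so the area is 13.
The number of boundary lattice points is Σ gcd(|Δx|,|Δy|) = gcd(10,1) + gcd(4,3) + gcd(6,2) = 1+1+2 = 4.
Scaling by 2 multiplies the area by 2² = 4 (so the new area is 52) and multiplies the boundary lattice-point count by 2, giving 8.
By Pick's theorem, the interior count of the dilated polygon is 52 − 8/2 + 1 = 49.

49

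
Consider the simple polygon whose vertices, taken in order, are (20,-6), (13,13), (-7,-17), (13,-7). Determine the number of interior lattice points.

By the shoelace formula, twice the signed area is |(20·13 − 13·(-6)) + (13·(-17) − (-7)·13) + ((-7)·(-7) − 13·(-17)) + (13·(-6) − 20·(-7))| = 540, so the area is 270.
Summing gcd(|Δx|,|Δy|) over the edges gives the boundary count: gcd(7,19) + gcd(20,30) + gcd(20,10) + gcd(7,1) = 1+10+10+1 = 22.
By Pick's theorem A = I + B/2 − 1, so I = 270 − 22/2 + 1 = 260.

260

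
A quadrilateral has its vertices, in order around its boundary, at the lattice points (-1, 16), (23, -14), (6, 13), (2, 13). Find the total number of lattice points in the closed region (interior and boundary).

71

By the shoelace formula, twice the signed area is |[(-1)·(-14) − 23·16] + [23·13 − 6·(-14)] + [6·13 − 2·13] + [2·16 − (-1)·13]| = 126, so the area is 63.
The number of boundary lattice points is Σ gcd(|Δx|,|Δy|) = gcd(24,30) + gcd(17,27) + gcd(4,0) + gcd(3,3) = 6+1+4+3 = 14.
Pick's theorem gives I = A − B/2 + 1 = 63 − 14/2 + 1 = 57, so the closed region contains I + B = 57 + 14 = 71 lattice points.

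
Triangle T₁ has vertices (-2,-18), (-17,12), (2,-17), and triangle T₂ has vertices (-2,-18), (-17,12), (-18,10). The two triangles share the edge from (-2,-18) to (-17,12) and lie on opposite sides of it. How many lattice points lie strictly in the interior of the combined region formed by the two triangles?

95

The union is the simple quadrilateral with vertices (-2,-18), (2,-17), (-17,12), (-18,10) in order.
Using the shoelace formula, 2A = |[(-2)·(-17) − 2·(-18)] + [2·12 − (-17)·(-17)] + [(-17)·10 − (-18)·12] + [(-18)·(-18) − (-2)·10]| = 195, so the area is 195/2.
Summing gcd(|Δx|,|Δy|) over the edges gives the boundary count: gcd(4,1) + gcd(19,29) + gcd(1,2) + gcd(16,28) = 1+1+1+4 = 7.
By Pick's theorem I = A − B/2 + 1 = 195/2 − 7/2 + 1 = 95.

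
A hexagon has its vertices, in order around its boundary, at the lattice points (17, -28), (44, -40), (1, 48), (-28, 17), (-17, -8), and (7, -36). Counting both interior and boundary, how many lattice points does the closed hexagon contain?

The shoelace formula gives twice the area as |[17·(-40) − 44·(-28)] + [44·48 − 1·(-40)] + [1·17 − (-28)·48] + [(-28)·(-8) − (-17)·17] + [(-17)·(-36) − 7·(-8)] + [7·(-28) − 17·(-36)]| = 5662, so the area is 2831.
Summing gcd(|Δx|,|Δy|) over the edges gives the boundary count: gcd(27,12) + gcd(43,88) + gcd(29,31) + gcd(11,25) + gcd(24,28) + gcd(10,8) = 3+1+1+1+4+2 = 12.
Pick's theorem gives I = A − B/2 + 1 = 2831 − 12/2 + 1 = 2826, so the closed region contains I + B = 2826 + 12 = 2838 lattice points.

2838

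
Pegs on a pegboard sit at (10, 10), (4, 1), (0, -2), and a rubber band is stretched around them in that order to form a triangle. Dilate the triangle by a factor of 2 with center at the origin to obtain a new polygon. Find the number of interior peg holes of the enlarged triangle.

31

By the shoelace formula, twice the signed area is |(10·1 − 4·10) + (4·(-2) − 0·1) + (0·10 − 10·(-2))| = 18, so the area is 9.
Along each edge there are gcd(|Δx|,|Δy|)+1 lattice points, so counting each shared vertex once the boundary has gcd(6,9) + gcd(4,3) + gcd(10,12) = 3+1+2 = 6.
Scaling by 2 multiplies the area by 2² = 4 (so the new area is 36) and multiplies the boundary lattice-point count by 2, giving 12.
By Pick's theorem, the interior count of the dilated polygon is 36 − 12/2 + 1 = 31.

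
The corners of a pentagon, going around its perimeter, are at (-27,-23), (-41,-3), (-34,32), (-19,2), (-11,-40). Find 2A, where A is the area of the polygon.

1781

Using the shoelace formula, 2A = |((-27)·(-3) − (-41)·(-23)) + ((-41)·32 − (-34)·(-3)) + ((-34)·2 − (-19)·32) + ((-19)·(-40) − (-11)·2) + ((-11)·(-23) − (-27)·(-40))| = 1781, so the area is 1781/2.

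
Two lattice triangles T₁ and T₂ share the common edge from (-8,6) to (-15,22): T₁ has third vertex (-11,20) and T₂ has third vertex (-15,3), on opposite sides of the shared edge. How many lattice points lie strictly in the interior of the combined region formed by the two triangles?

81

The union is the simple quadrilateral with vertices (-8,6), (-11,20), (-15,22), (-15,3) in order.
The shoelace formula gives twice the area as |[(-8)·20 − (-11)·6] + [(-11)·22 − (-15)·20] + [(-15)·3 − (-15)·22] + [(-15)·6 − (-8)·3]| = 183, so the area is 183/2.
Summing gcd(|Δx|,|Δy|) over the edges gives the boundary count: gcd(3,14) + gcd(4,2) + gcd(0,19) + gcd(7,3) = 1+2+19+1 = 23.
By Pick's theorem I = A − B/2 + 1 = 183/2 − 23/2 + 1 = 81.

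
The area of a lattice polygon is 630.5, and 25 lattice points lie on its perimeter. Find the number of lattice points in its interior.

619

Pick's theorem A = I + B/2 − 1 rearranges to I = A − B/2 + 1 = 630.5 − 25/2 + 1 = 619.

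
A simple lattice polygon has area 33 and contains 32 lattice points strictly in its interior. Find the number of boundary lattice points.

Pick's theorem gives A = I + B/2 − 1, so B = 2(A − I + 1) = 2(33 − 32 + 1) = 4.

4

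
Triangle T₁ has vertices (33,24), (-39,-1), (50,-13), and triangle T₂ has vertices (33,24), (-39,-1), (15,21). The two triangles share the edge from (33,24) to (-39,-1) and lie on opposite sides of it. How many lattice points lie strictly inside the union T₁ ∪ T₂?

1659

The union is the simple quadrilateral with vertices (33,24), (50,-13), (-39,-1), (15,21) in order.
By the shoelace formula, twice the signed area is |(33·(-13) − 50·24) + (50·(-1) − (-39)·(-13)) + ((-39)·21 − 15·(-1)) + (15·24 − 33·21)| = 3323, so the area is 3323/2.
Summing gcd(|Δx|,|Δy|) over the edges gives the boundary count: gcd(17,37) + gcd(89,12) + gcd(54,22) + gcd(18,3) = 1+1+2+3 = 7.
By Pick's theorem I = A − B/2 + 1 = 3323/2 − 7/2 + 1 = 1659.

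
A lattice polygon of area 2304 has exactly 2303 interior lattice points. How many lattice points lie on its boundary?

Pick's theorem gives A = I + B/2 − 1, so B = 2(A − I + 1) = 2(2304 − 2303 + 1) = 4.

4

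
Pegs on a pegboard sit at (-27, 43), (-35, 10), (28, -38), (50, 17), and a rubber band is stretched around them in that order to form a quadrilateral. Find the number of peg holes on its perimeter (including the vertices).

16

The number of boundary lattice points is Σ gcd(|Δx|,|Δy|) = gcd(8,33) + gcd(63,48) + gcd(22,55) + gcd(77,26) = 1+3+11+1 = 16.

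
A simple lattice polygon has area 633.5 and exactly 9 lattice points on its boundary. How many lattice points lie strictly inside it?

630

From Pick's theorem, I = A − B/2 + 1 = 633.5 − 9/2 + 1 = 630.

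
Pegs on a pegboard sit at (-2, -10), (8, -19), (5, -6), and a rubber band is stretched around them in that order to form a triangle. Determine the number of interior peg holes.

Using the shoelace formula, 2A = |((-2)·(-19) − 8·(-10)) + (8·(-6) − 5·(-19)) + (5·(-10) − (-2)·(-6))| = 103, so the area is 103/2.
Along each edge there are gcd(|Δx|,|Δy|)+1 lattice points, so counting each shared vertex once the boundary has gcd(10,9) + gcd(3,13) + gcd(7,4) = 1+1+1 = 3.
By Pick's theorem A = I + B/2 − 1, so I = 103/2 − 3/2 + 1 = 51.

51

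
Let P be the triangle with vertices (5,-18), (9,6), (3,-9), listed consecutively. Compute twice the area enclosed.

84

Using the shoelace formula, 2A = |(5·6 − 9·(-18)) + (9·(-9) − 3·6) + (3·(-18) − 5·(-9))| = 84, so the area is 42.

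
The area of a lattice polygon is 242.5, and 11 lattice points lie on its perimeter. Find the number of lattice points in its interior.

From Pick's theorem, I = A − B/2 + 1 = 242.5 − 11/2 + 1 = 238.

238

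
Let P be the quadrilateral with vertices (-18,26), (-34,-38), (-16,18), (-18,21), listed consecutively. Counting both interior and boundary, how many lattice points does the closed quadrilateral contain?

136

The shoelace formula gives twice the area as |[(-18)·(-38) − (-34)·26] + [(-34)·18 − (-16)·(-38)] + [(-16)·21 − (-18)·18] + [(-18)·26 − (-18)·21]| = 246, so the area is 123.
Summing gcd(|Δx|,|Δy|) over the edges gives the boundary count: gcd(16,64) + gcd(18,56) + gcd(2,3) + gcd(0,5) = 16+2+1+5 = 24.
Pick's theorem gives I = A − B/2 + 1 = 123 − 24/2 + 1 = 112, so the closed region contains I + B = 112 + 24 = 136 lattice points.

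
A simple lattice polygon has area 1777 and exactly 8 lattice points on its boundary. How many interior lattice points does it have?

From Pick's theorem, I = A − B/2 + 1 = 1777 − 8/2 + 1 = 1774.

1774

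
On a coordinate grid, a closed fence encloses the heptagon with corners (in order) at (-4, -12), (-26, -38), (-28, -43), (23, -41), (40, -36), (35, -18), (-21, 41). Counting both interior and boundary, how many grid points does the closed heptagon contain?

Using the shoelace formula, 2A = |((-4)·(-38) − (-26)·(-12)) + ((-26)·(-43) − (-28)·(-38)) + ((-28)·(-41) − 23·(-43)) + (23·(-36) − 40·(-41)) + (40·(-18) − 35·(-36)) + (35·41 − (-21)·(-18)) + ((-21)·(-12) − (-4)·41)| = 4856, so the area is 2428.
Summing gcd(|Δx|,|Δy|) over the edges gives the boundary count: gcd(22,26) + gcd(2,5) + gcd(51,2) + gcd(17,5) + gcd(5,18) + gcd(56,59) + gcd(17,53) = 2+1+1+1+1+1+1 = 8.
Pick's theorem gives I = A − B/2 + 1 = 2428 − 8/2 + 1 = 2425, so the closed region contains I + B = 2425 + 8 = 2433 lattice points.

2433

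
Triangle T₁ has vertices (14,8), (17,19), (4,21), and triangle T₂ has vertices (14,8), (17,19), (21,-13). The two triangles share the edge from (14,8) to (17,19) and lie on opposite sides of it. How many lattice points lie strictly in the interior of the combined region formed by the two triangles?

139

The union is the simple quadrilateral with vertices (14,8), (4,21), (17,19), (21,-13) in order.
The shoelace formula gives twice the area as |[14·21 − 4·8] + [4·19 − 17·21] + [17·(-13) − 21·19] + [21·8 − 14·(-13)]| = 289, so the area is 289/2.
The number of boundary lattice points is Σ gcd(|Δx|,|Δy|) = gcd(10,13) + gcd(13,2) + gcd(4,32) + gcd(7,21) = 1+1+4+7 = 13.
By Pick's theorem I = A − B/2 + 1 = 289/2 − 13/2 + 1 = 139.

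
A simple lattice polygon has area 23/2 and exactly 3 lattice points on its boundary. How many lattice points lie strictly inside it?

11

From Pick's theorem, I = A − B/2 + 1 = 23/2 − 3/2 + 1 = 11.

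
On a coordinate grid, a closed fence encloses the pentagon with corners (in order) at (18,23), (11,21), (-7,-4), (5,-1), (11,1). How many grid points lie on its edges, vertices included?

Along each edge there are gcd(|Δx|,|Δy|)+1 lattice points, so counting each shared vertex once the boundary has gcd(7,2) + gcd(18,25) + gcd(12,3) + gcd(6,2) + gcd(7,22) = 1+1+3+2+1 = 8.

8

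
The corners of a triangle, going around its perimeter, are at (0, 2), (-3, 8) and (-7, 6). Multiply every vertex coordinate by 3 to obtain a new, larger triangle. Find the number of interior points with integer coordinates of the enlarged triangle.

127

The shoelace formula gives twice the area as |(0·8 − (-3)·2) + ((-3)·6 − (-7)·8) + ((-7)·2 − 0·6)| = 30, so the area is 15.
Summing gcd(|Δx|,|Δy|) over the edges gives the boundary count: gcd(3,6) + gcd(4,2) + gcd(7,4) = 3+2+1 = 6.
Scaling by 3 multiplies the area by 3² = 9 (so the new area is 135) and multiplies the boundary lattice-point count by 3, giving 18.
By Pick's theorem, the interior count of the dilated polygon is 135 − 18/2 + 1 = 127.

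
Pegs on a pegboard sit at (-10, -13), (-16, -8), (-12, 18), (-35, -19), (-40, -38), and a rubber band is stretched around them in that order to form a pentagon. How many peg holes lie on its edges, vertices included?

Along each edge there are gcd(|Δx|,|Δy|)+1 lattice points, so counting each shared vertex once the boundary has gcd(6,5) + gcd(4,26) + gcd(23,37) + gcd(5,19) + gcd(30,25) = 1+2+1+1+5 = 10.

10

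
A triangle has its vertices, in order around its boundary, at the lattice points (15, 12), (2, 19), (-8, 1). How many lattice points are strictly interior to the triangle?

151

The shoelace formula gives twice the area as |(15·19 − 2·12) + (2·1 − (-8)·19) + ((-8)·12 − 15·1)| = 304, so the area is 152.
Summing gcd(|Δx|,|Δy|) over the edges gives the boundary count: gcd(13,7) + gcd(10,18) + gcd(23,11) = 1+2+1 = 4.
Pick's theorem gives I = A − B/2 + 1 = 152 − 4/2 + 1 = 151.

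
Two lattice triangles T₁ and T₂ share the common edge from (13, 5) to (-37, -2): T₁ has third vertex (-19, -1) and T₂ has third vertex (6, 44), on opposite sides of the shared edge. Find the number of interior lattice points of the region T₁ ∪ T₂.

1036

The union is the simple quadrilateral with vertices (13, 5), (-19, -1), (-37, -2), (6, 44) in order.
The shoelace formula gives twice the area as |[13·(-1) − (-19)·5] + [(-19)·(-2) − (-37)·(-1)] + [(-37)·44 − 6·(-2)] + [6·5 − 13·44]| = 2075, so the area is 1037.5.
The number of boundary lattice points is Σ gcd(|Δx|,|Δy|) = gcd(32,6) + gcd(18,1) + gcd(43,46) + gcd(7,39) = 2+1+1+1 = 5.
By Pick's theorem I = A − B/2 + 1 = 1037.5 − 5/2 + 1 = 1036.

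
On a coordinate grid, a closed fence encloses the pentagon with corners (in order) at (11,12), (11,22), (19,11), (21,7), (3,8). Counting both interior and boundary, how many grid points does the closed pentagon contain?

105

The shoelace formula gives twice the area as |[11·22 − 11·12] + [11·11 − 19·22] + [19·7 − 21·11] + [21·8 − 3·7] + [3·12 − 11·8]| = 190, so the area is 95.
The number of boundary lattice points is Σ gcd(|Δx|,|Δy|) = gcd(0,10) + gcd(8,11) + gcd(2,4) + gcd(18,1) + gcd(8,4) = 10+1+2+1+4 = 18.
Pick's theorem gives I = A − B/2 + 1 = 95 − 18/2 + 1 = 87, so the closed region contains I + B = 87 + 18 = 105 lattice points.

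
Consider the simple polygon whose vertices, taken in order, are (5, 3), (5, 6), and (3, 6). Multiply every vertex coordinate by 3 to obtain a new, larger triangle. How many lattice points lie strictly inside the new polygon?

19

The shoelace formula gives twice the area as |(5·6 − 5·3) + (5·6 − 3·6) + (3·3 − 5·6)| = 6, so the area is 3.
The number of boundary lattice points is Σ gcd(|Δx|,|Δy|) = gcd(0,3) + gcd(2,0) + gcd(2,3) = 3+2+1 = 6.
Scaling by 3 multiplies the area by 3² = 9 (so the new area is 27) and multiplies the boundary lattice-point count by 3, giving 18.
By Pick's theorem, the interior count of the dilated polygon is 27 − 18/2 + 1 = 19.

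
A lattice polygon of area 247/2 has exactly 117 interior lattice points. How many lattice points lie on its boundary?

Pick's theorem gives A = I + B/2 − 1, so B = 2(A − I + 1) = 2(247/2 − 117 + 1) = 15.

15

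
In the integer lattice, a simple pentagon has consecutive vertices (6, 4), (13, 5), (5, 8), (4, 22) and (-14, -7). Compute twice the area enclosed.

401

Using the shoelace formula, 2A = |[6·5 − 13·4] + [13·8 − 5·5] + [5·22 − 4·8] + [4·(-7) − (-14)·22] + [(-14)·4 − 6·(-7)]| = 401, so the area is 401/2.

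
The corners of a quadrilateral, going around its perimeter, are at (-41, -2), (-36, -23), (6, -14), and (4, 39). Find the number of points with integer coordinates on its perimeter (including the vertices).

The number of boundary lattice points is Σ gcd(|Δx|,|Δy|) = gcd(5,21) + gcd(42,9) + gcd(2,53) + gcd(45,41) = 1+3+1+1 = 6.

6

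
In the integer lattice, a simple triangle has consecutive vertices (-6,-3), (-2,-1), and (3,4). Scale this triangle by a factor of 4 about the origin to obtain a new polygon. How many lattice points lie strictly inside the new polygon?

65

By the shoelace formula, twice the signed area is |((-6)·(-1) − (-2)·(-3)) + ((-2)·4 − 3·(-1)) + (3·(-3) − (-6)·4)| = 10, so the area is 5.
The number of boundary lattice points is Σ gcd(|Δx|,|Δy|) = gcd(4,2) + gcd(5,5) + gcd(9,7) = 2+5+1 = 8.
Scaling by 4 multiplies the area by 4² = 16 (so the new area is 80) and multiplies the boundary lattice-point count by 4, giving 32.
By Pick's theorem, the interior count of the dilated polygon is 80 − 32/2 + 1 = 65.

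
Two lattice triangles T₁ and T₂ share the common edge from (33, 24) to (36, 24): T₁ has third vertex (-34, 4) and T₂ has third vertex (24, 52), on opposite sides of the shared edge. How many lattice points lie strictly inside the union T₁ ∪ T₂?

The union is the simple quadrilateral with vertices (33, 24), (-34, 4), (36, 24), (24, 52) in order.
The shoelace formula gives twice the area as |[33·4 − (-34)·24] + [(-34)·24 − 36·4] + [36·52 − 24·24] + [24·24 − 33·52]| = 144, so the area is 72.
The number of boundary lattice points is Σ gcd(|Δx|,|Δy|) = gcd(67,20) + gcd(70,20) + gcd(12,28) + gcd(9,28) = 1+10+4+1 = 16.
By Pick's theorem I = A − B/2 + 1 = 72 − 16/2 + 1 = 65.

65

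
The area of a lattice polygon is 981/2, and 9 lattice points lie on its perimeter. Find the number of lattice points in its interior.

487

From Pick's theorem, I = A − B/2 + 1 = 981/2 − 9/2 + 1 = 487.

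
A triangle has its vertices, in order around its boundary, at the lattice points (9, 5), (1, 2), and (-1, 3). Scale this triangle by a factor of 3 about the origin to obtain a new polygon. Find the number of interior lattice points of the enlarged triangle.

The shoelace formula gives twice the area as |(9·2 − 1·5) + (1·3 − (-1)·2) + ((-1)·5 − 9·3)| = 14, so the area is 7.
Summing gcd(|Δx|,|Δy|) over the edges gives the boundary count: gcd(8,3) + gcd(2,1) + gcd(10,2) = 1+1+2 = 4.
Scaling by 3 multiplies the area by 3² = 9 (so the new area is 63) and multiplies the boundary lattice-point count by 3, giving 12.
By Pick's theorem, the interior count of the dilated polygon is 63 − 12/2 + 1 = 58.

58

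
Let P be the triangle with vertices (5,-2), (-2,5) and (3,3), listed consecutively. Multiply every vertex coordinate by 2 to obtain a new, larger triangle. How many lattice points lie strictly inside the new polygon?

34

The shoelace formula gives twice the area as |[5·5 − (-2)·(-2)] + [(-2)·3 − 3·5] + [3·(-2) − 5·3]| = 21, so the area is 21/2.
Summing gcd(|Δx|,|Δy|) over the edges gives the boundary count: gcd(7,7) + gcd(5,2) + gcd(2,5) = 7+1+1 = 9.
Scaling by 2 multiplies the area by 2² = 4 (so the new area is 42) and multiplies the boundary lattice-point count by 2, giving 18.
By Pick's theorem, the interior count of the dilated polygon is 42 − 18/2 + 1 = 34.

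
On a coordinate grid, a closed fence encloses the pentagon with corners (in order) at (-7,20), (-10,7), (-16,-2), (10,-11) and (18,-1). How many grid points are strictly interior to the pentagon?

By the shoelace formula, twice the signed area is |[(-7)·7 − (-10)·20] + [(-10)·(-2) − (-16)·7] + [(-16)·(-11) − 10·(-2)] + [10·(-1) − 18·(-11)] + [18·20 − (-7)·(-1)]| = 1020, so the area is 510.
Summing gcd(|Δx|,|Δy|) over the edges gives the boundary count: gcd(3,13) + gcd(6,9) + gcd(26,9) + gcd(8,10) + gcd(25,21) = 1+3+1+2+1 = 8.
Pick's theorem gives I = A − B/2 + 1 = 510 − 8/2 + 1 = 507.

507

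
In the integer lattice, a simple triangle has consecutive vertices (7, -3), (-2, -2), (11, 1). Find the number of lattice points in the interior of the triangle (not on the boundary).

Using the shoelace formula, 2A = |[7·(-2) − (-2)·(-3)] + [(-2)·1 − 11·(-2)] + [11·(-3) − 7·1]| = 40, so the area is 20.
Summing gcd(|Δx|,|Δy|) over the edges gives the boundary count: gcd(9,1) + gcd(13,3) + gcd(4,4) = 1+1+4 = 6.
By Pick's theorem A = I + B/2 − 1, so I = 20 − 6/2 + 1 = 18.

18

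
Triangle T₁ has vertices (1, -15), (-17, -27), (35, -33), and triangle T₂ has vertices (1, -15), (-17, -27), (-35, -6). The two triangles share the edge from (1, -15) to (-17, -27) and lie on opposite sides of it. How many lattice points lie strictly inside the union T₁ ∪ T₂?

The union is the simple quadrilateral with vertices (1, -15), (35, -33), (-17, -27), (-35, -6) in order.
Using the shoelace formula, 2A = |[1·(-33) − 35·(-15)] + [35·(-27) − (-17)·(-33)] + [(-17)·(-6) − (-35)·(-27)] + [(-35)·(-15) − 1·(-6)]| = 1326, so the area is 663.
Along each edge there are gcd(|Δx|,|Δy|)+1 lattice points, so counting each shared vertex once the boundary has gcd(34,18) + gcd(52,6) + gcd(18,21) + gcd(36,9) = 2+2+3+9 = 16.
By Pick's theorem I = A − B/2 + 1 = 663 − 16/2 + 1 = 656.

656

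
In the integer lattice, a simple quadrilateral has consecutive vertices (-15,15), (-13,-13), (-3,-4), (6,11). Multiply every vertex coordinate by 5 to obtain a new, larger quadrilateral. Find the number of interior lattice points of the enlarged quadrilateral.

8096

By the shoelace formula, twice the signed area is |[(-15)·(-13) − (-13)·15] + [(-13)·(-4) − (-3)·(-13)] + [(-3)·11 − 6·(-4)] + [6·15 − (-15)·11]| = 649, so the area is 649/2.
Summing gcd(|Δx|,|Δy|) over the edges gives the boundary count: gcd(2,28) + gcd(10,9) + gcd(9,15) + gcd(21,4) = 2+1+3+1 = 7.
Scaling by 5 multiplies the area by 5² = 25 (so the new area is 8112.5) and multiplies the boundary lattice-point count by 5, giving 35.
By Pick's theorem, the interior count of the dilated polygon is 8112.5 − 35/2 + 1 = 8096.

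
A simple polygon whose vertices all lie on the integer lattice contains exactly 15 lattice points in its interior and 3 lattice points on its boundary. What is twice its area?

By Pick's theorem, A = I + B/2 − 1 = 15 + 3/2 − 1 = 31/2.
Hence 2A = 31.

31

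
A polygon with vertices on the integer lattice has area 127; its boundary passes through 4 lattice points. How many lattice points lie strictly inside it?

Pick's theorem A = I + B/2 − 1 rearranges to I = A − B/2 + 1 = 127 − 4/2 + 1 = 126.

126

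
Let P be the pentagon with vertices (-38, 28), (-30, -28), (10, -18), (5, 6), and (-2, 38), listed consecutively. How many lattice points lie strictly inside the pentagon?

2222

Using the shoelace formula, 2A = |((-38)·(-28) − (-30)·28) + ((-30)·(-18) − 10·(-28)) + (10·6 − 5·(-18)) + (5·38 − (-2)·6) + ((-2)·28 − (-38)·38)| = 4464, so the area is 2232.
The number of boundary lattice points is Σ gcd(|Δx|,|Δy|) = gcd(8,56) + gcd(40,10) + gcd(5,24) + gcd(7,32) + gcd(36,10) = 8+10+1+1+2 = 22.
Pick's theorem gives I = A − B/2 + 1 = 2232 − 22/2 + 1 = 2222.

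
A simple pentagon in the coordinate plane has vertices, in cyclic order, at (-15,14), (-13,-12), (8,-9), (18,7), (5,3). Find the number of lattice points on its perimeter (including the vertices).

Summing gcd(|Δx|,|Δy|) over the edges gives the boundary count: gcd(2,26) + gcd(21,3) + gcd(10,16) + gcd(13,4) + gcd(20,11) = 2+3+2+1+1 = 9.

9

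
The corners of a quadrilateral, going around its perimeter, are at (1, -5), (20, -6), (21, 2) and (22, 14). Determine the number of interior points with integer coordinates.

By the shoelace formula, twice the signed area is |(1·(-6) − 20·(-5)) + (20·2 − 21·(-6)) + (21·14 − 22·2) + (22·(-5) − 1·14)| = 386, so the area is 193.
Along each edge there are gcd(|Δx|,|Δy|)+1 lattice points, so counting each shared vertex once the boundary has gcd(19,1) + gcd(1,8) + gcd(1,12) + gcd(21,19) = 1+1+1+1 = 4.
By Pick's theorem A = I + B/2 − 1, so I = 193 − 4/2 + 1 = 192.

192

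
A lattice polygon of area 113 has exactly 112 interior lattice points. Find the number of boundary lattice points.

4

Pick's theorem gives A = I + B/2 − 1, so B = 2(A − I + 1) = 2(113 − 112 + 1) = 4.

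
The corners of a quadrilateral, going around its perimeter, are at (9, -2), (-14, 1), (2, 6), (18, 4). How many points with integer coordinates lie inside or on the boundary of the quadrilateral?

The shoelace formula gives twice the area as |(9·1 − (-14)·(-2)) + ((-14)·6 − 2·1) + (2·4 − 18·6) + (18·(-2) − 9·4)| = 277, so the area is 138.5.
Along each edge there are gcd(|Δx|,|Δy|)+1 lattice points, so counting each shared vertex once the boundary has gcd(23,3) + gcd(16,5) + gcd(16,2) + gcd(9,6) = 1+1+2+3 = 7.
Pick's theorem gives I = A − B/2 + 1 = 138.5 − 7/2 + 1 = 136, so the closed region contains I + B = 136 + 7 = 143 lattice points.

143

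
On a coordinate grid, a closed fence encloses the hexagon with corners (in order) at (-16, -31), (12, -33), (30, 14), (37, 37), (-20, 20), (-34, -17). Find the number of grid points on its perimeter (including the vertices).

8

The number of boundary lattice points is Σ gcd(|Δx|,|Δy|) = gcd(28,2) + gcd(18,47) + gcd(7,23) + gcd(57,17) + gcd(14,37) + gcd(18,14) = 2+1+1+1+1+2 = 8.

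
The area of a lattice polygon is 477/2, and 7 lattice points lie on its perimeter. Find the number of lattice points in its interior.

236

From Pick's theorem, I = A − B/2 + 1 = 477/2 − 7/2 + 1 = 236.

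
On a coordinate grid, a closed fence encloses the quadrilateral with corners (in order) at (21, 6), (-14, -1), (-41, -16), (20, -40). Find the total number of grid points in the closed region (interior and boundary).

The shoelace formula gives twice the area as |[21·(-1) − (-14)·6] + [(-14)·(-16) − (-41)·(-1)] + [(-41)·(-40) − 20·(-16)] + [20·6 − 21·(-40)]| = 3166, so the area is 1583.
Summing gcd(|Δx|,|Δy|) over the edges gives the boundary count: gcd(35,7) + gcd(27,15) + gcd(61,24) + gcd(1,46) = 7+3+1+1 = 12.
Pick's theorem gives I = A − B/2 + 1 = 1583 − 12/2 + 1 = 1578, so the closed region contains I + B = 1578 + 12 = 1590 lattice points.

1590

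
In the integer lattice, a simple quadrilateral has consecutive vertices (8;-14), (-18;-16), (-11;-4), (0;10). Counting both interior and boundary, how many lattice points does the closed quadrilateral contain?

The shoelace formula gives twice the area as |(8·(-16) − (-18)·(-14)) + ((-18)·(-4) − (-11)·(-16)) + ((-11)·10 − 0·(-4)) + (0·(-14) − 8·10)| = 674, so the area is 337.
Summing gcd(|Δx|,|Δy|) over the edges gives the boundary count: gcd(26,2) + gcd(7,12) + gcd(11,14) + gcd(8,24) = 2+1+1+8 = 12.
Pick's theorem gives I = A − B/2 + 1 = 337 − 12/2 + 1 = 332, so the closed region contains I + B = 332 + 12 = 344 lattice points.

344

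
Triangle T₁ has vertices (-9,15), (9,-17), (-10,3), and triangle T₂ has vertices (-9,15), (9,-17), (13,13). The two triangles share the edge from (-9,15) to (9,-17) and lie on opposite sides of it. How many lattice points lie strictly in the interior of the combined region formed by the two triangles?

The union is the simple quadrilateral with vertices (-9,15), (-10,3), (9,-17), (13,13) in order.
The shoelace formula gives twice the area as |[(-9)·3 − (-10)·15] + [(-10)·(-17) − 9·3] + [9·13 − 13·(-17)] + [13·15 − (-9)·13]| = 916, so the area is 458.
Along each edge there are gcd(|Δx|,|Δy|)+1 lattice points, so counting each shared vertex once the boundary has gcd(1,12) + gcd(19,20) + gcd(4,30) + gcd(22,2) = 1+1+2+2 = 6.
By Pick's theorem I = A − B/2 + 1 = 458 − 6/2 + 1 = 456.

456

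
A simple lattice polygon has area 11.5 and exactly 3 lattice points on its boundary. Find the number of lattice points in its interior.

11

From Pick's theorem, I = A − B/2 + 1 = 11.5 − 3/2 + 1 = 11.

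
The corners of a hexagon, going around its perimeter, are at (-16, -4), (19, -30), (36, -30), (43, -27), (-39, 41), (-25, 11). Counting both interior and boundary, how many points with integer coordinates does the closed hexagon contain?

The shoelace formula gives twice the area as |((-16)·(-30) − 19·(-4)) + (19·(-30) − 36·(-30)) + (36·(-27) − 43·(-30)) + (43·41 − (-39)·(-27)) + ((-39)·11 − (-25)·41) + ((-25)·(-4) − (-16)·11)| = 2966, so the area is 1483.
Summing gcd(|Δx|,|Δy|) over the edges gives the boundary count: gcd(35,26) + gcd(17,0) + gcd(7,3) + gcd(82,68) + gcd(14,30) + gcd(9,15) = 1+17+1+2+2+3 = 26.
Pick's theorem gives I = A − B/2 + 1 = 1483 − 26/2 + 1 = 1471, so the closed region contains I + B = 1471 + 26 = 1497 lattice points.

1497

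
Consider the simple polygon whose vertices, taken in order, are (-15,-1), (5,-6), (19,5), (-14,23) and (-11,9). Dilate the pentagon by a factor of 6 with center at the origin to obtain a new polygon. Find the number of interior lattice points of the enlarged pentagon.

Using the shoelace formula, 2A = |((-15)·(-6) − 5·(-1)) + (5·5 − 19·(-6)) + (19·23 − (-14)·5) + ((-14)·9 − (-11)·23) + ((-11)·(-1) − (-15)·9)| = 1014, so the area is 507.
The number of boundary lattice points is Σ gcd(|Δx|,|Δy|) = gcd(20,5) + gcd(14,11) + gcd(33,18) + gcd(3,14) + gcd(4,10) = 5+1+3+1+2 = 12.
Scaling by 6 multiplies the area by 6² = 36 (so the new area is 18252) and multiplies the boundary lattice-point count by 6, giving 72.
By Pick's theorem, the interior count of the dilated polygon is 18252 − 72/2 + 1 = 18217.

18217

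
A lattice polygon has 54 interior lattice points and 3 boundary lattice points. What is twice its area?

By Pick's theorem, A = I + B/2 − 1 = 54 + 3/2 − 1 = 109/2.
Hence 2A = 109.

109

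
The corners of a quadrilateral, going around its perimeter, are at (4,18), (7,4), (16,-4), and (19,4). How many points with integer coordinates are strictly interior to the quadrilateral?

131

Using the shoelace formula, 2A = |(4·4 − 7·18) + (7·(-4) − 16·4) + (16·4 − 19·(-4)) + (19·18 − 4·4)| = 264, so the area is 132.
Summing gcd(|Δx|,|Δy|) over the edges gives the boundary count: gcd(3,14) + gcd(9,8) + gcd(3,8) + gcd(15,14) = 1+1+1+1 = 4.
By Pick's theorem A = I + B/2 − 1, so I = 132 − 4/2 + 1 = 131.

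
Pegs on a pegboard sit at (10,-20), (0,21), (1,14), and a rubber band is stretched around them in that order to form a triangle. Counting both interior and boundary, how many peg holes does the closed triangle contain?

Using the shoelace formula, 2A = |[10·21 − 0·(-20)] + [0·14 − 1·21] + [1·(-20) − 10·14]| = 29, so the area is 14.5.
The number of boundary lattice points is Σ gcd(|Δx|,|Δy|) = gcd(10,41) + gcd(1,7) + gcd(9,34) = 1+1+1 = 3.
Pick's theorem gives I = A − B/2 + 1 = 14.5 − 3/2 + 1 = 14, so the closed region contains I + B = 14 + 3 = 17 lattice points.

17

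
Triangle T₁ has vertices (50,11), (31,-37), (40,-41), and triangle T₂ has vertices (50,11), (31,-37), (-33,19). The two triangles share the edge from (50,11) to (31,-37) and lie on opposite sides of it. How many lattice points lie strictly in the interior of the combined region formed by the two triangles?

The union is the simple quadrilateral with vertices (50,11), (40,-41), (31,-37), (-33,19) in order.
The shoelace formula gives twice the area as |[50·(-41) − 40·11] + [40·(-37) − 31·(-41)] + [31·19 − (-33)·(-37)] + [(-33)·11 − 50·19]| = 4644, so the area is 2322.
The number of boundary lattice points is Σ gcd(|Δx|,|Δy|) = gcd(10,52) + gcd(9,4) + gcd(64,56) + gcd(83,8) = 2+1+8+1 = 12.
By Pick's theorem I = A − B/2 + 1 = 2322 − 12/2 + 1 = 2317.

2317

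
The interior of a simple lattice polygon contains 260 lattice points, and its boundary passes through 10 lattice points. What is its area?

264

By Pick's theorem, A = I + B/2 − 1 = 260 + 10/2 − 1 = 264.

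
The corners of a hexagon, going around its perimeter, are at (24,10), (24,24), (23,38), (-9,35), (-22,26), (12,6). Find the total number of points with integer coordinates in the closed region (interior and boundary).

The shoelace formula gives twice the area as |[24·24 − 24·10] + [24·38 − 23·24] + [23·35 − (-9)·38] + [(-9)·26 − (-22)·35] + [(-22)·6 − 12·26] + [12·10 − 24·6]| = 1911, so the area is 1911/2.
Summing gcd(|Δx|,|Δy|) over the edges gives the boundary count: gcd(0,14) + gcd(1,14) + gcd(32,3) + gcd(13,9) + gcd(34,20) + gcd(12,4) = 14+1+1+1+2+4 = 23.
Pick's theorem gives I = A − B/2 + 1 = 1911/2 − 23/2 + 1 = 945, so the closed region contains I + B = 945 + 23 = 968 lattice points.

968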